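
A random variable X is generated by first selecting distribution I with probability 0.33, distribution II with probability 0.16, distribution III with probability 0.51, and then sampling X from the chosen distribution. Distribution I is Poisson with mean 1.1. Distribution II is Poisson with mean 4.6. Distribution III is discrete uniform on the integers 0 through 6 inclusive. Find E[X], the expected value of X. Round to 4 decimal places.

Component means — I: 1.1; II: 4.6; III: 3.
E[X] = 0.33·1.1 + 0.16·4.6 + 0.51·3 = 2.629.

2.6290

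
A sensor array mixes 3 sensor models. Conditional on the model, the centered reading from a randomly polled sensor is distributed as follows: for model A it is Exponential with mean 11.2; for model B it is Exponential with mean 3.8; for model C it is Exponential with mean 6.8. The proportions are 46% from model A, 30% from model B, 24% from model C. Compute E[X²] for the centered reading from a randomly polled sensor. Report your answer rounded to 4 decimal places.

For each component E[X²] = Var + (mean)², giving A: 250.88; B: 28.88; C: 92.48.
Overall E[X²] = 0.46·250.88 + 0.3·28.88 + 0.24·92.48 = 146.264.

146.2640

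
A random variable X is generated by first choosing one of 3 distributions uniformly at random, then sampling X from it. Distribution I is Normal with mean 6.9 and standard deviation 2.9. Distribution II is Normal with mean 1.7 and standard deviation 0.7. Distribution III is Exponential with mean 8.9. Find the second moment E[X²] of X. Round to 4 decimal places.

72.6067

For each component E[X²] = Var + (mean)², giving I: 56.02; II: 3.38; III: 158.42.
Overall E[X²] = 0.333333·56.02 + 0.333333·3.38 + 0.333333·158.42 = 72.6067.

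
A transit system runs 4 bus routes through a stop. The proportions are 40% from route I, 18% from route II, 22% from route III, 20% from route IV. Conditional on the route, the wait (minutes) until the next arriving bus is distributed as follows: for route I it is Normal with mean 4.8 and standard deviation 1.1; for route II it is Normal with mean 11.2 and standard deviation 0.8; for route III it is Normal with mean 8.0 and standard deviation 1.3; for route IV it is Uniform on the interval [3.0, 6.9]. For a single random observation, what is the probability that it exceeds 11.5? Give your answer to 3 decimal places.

0.064

Conditional on each route, P(X > 11.5): I: 5.61357e-10; II: 0.35383; III: 0.00354797; IV: 0.
By total probability, P(X > 11.5) = 0.4·5.61357e-10 + 0.18·0.35383 + 0.22·0.00354797 + 0.2·0 = 0.06447.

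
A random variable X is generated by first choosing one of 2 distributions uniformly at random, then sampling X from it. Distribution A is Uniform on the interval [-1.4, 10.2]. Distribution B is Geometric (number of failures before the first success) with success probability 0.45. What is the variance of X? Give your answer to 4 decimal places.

9.4893

Per component, A: μ=4.4, E[X²]=30.5733; B: μ=1.22222, E[X²]=4.20988.
E[X] = 0.5·4.4 + 0.5·1.22222 = 2.81111.
E[X²] = 0.5·30.5733 + 0.5·4.20988 = 17.3916.
Var(X) = E[X²] − (E[X])² = 17.3916 − 7.90235 = 9.48926.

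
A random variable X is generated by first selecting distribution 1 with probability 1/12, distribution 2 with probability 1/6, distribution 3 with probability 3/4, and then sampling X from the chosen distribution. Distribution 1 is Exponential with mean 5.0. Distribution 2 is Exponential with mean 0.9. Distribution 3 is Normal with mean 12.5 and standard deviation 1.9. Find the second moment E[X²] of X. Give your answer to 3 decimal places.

124.332

For each component E[X²] = Var + (mean)², giving 1: 50; 2: 1.62; 3: 159.86.
Overall E[X²] = 0.0833333·50 + 0.166667·1.62 + 0.75·159.86 = 124.332.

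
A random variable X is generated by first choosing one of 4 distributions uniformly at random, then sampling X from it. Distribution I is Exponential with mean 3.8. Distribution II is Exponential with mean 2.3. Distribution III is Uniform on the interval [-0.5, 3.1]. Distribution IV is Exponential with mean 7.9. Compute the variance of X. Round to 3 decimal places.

Per component, I: μ=3.8, E[X²]=28.88; II: μ=2.3, E[X²]=10.58; III: μ=1.3, E[X²]=2.77; IV: μ=7.9, E[X²]=124.82.
E[X] = 0.25·3.8 + 0.25·2.3 + 0.25·1.3 + 0.25·7.9 = 3.825.
E[X²] = 0.25·28.88 + 0.25·10.58 + 0.25·2.77 + 0.25·124.82 = 41.7625.
Var(X) = E[X²] − (E[X])² = 41.7625 − 14.6306 = 27.1319.

27.132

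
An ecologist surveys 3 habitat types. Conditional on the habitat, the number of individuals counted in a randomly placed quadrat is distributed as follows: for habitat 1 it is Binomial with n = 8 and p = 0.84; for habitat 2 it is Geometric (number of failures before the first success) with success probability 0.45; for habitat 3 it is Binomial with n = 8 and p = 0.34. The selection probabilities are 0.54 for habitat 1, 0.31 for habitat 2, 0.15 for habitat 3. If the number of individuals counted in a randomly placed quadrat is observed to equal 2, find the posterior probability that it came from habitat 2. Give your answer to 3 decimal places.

Likelihoods P(X=2 | ·): 1: 0.000331464; 2: 0.136125; 3: 0.267534.
Posterior ∝ prior × likelihood. Numerator for 2: 0.31·0.136125 = 0.0421988.
Normalizing constant: 0.54·0.000331464 + 0.31·0.136125 + 0.15·0.267534 = 0.0825079.
P(2 | observation) = 0.0421988 / 0.0825079 = 0.511451.

0.511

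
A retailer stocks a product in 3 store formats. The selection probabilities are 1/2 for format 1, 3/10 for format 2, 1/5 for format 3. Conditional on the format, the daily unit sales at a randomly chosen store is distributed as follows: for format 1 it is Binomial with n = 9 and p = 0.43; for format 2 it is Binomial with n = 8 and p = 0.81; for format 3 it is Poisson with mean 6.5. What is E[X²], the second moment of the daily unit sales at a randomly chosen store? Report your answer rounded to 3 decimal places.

For each component E[X²] = Var + (mean)², giving 1: 17.1828; 2: 43.2216; 3: 48.75.
Overall E[X²] = 0.5·17.1828 + 0.3·43.2216 + 0.2·48.75 = 31.3079.

31.308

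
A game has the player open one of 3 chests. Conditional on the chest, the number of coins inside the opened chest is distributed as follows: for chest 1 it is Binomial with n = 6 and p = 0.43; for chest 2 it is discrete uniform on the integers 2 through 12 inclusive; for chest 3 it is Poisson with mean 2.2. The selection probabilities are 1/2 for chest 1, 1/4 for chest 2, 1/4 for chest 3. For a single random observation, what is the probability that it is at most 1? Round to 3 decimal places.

Conditional on each chest, P(X ≤ 1): 1: 0.189533; 2: 0; 3: 0.35457.
By total probability, P(X ≤ 1) = 0.5·0.189533 + 0.25·0 + 0.25·0.35457 = 0.183409.

0.183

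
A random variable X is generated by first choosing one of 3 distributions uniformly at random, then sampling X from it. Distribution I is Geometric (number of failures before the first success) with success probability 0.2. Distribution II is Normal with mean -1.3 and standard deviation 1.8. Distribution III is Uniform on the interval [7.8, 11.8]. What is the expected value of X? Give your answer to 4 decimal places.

4.1667

Component means — I: 4; II: -1.3; III: 9.8.
E[X] = 0.333333·4 + 0.333333·-1.3 + 0.333333·9.8 = 4.16667.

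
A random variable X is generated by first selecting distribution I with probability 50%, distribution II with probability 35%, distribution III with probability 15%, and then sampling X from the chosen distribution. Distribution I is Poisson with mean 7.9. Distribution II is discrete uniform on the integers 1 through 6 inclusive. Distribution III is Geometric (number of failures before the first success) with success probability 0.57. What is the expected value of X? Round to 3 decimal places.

Component means — I: 7.9; II: 3.5; III: 0.754386.
E[X] = 0.5·7.9 + 0.35·3.5 + 0.15·0.754386 = 5.28816.

5.288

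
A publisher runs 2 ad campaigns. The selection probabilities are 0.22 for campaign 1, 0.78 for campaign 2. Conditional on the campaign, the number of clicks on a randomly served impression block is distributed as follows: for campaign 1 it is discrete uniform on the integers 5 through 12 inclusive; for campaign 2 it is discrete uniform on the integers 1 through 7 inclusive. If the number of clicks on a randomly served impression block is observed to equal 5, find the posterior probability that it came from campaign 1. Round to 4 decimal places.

Likelihoods P(X=5 | ·): 1: 0.125; 2: 0.142857.
Posterior ∝ prior × likelihood. Numerator for 1: 0.22·0.125 = 0.0275.
Normalizing constant: 0.22·0.125 + 0.78·0.142857 = 0.138929.
P(1 | observation) = 0.0275 / 0.138929 = 0.197943.

0.1979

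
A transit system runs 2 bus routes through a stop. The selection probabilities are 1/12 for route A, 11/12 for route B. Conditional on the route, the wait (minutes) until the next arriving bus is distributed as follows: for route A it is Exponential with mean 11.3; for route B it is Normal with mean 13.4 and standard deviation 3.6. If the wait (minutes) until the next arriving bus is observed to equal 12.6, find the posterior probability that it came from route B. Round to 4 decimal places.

0.9762

Likelihoods f(12.6 | ·): A: 0.0290178; B: 0.108115.
Posterior ∝ prior × likelihood. Numerator for B: 0.916667·0.108115 = 0.099105.
Normalizing constant: 0.0833333·0.0290178 + 0.916667·0.108115 = 0.101523.
P(B | observation) = 0.099105 / 0.101523 = 0.976181.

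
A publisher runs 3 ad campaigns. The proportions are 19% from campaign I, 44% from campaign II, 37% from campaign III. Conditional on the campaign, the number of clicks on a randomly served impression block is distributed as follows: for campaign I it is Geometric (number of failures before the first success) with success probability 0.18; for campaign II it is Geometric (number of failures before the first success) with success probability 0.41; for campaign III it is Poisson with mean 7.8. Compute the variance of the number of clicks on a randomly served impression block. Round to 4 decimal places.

Per component, I: μ=4.55556, E[X²]=46.0617; II: μ=1.43902, E[X²]=5.58061; III: μ=7.8, E[X²]=68.64.
E[X] = 0.19·4.55556 + 0.44·1.43902 + 0.37·7.8 = 4.38473.
E[X²] = 0.19·46.0617 + 0.44·5.58061 + 0.37·68.64 = 36.604.
Var(X) = E[X²] − (E[X])² = 36.604 − 19.2258 = 17.3782.

17.3782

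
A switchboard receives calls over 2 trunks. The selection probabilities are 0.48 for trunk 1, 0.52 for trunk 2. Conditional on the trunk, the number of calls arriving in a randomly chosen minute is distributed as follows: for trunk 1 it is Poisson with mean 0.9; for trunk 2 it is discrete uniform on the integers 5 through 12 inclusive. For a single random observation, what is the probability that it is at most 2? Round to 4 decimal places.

Conditional on each trunk, P(X ≤ 2): 1: 0.937143; 2: 0.
By total probability, P(X ≤ 2) = 0.48·0.937143 + 0.52·0 = 0.449829.

0.4498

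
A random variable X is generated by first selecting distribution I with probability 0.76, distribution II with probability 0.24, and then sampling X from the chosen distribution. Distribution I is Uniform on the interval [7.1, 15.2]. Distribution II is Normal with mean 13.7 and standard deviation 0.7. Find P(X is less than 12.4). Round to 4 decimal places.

0.5049

Conditional on each component, P(X < 12.4): I: 0.654321; II: 0.0316454.
By total probability, P(X < 12.4) = 0.76·0.654321 + 0.24·0.0316454 = 0.504879.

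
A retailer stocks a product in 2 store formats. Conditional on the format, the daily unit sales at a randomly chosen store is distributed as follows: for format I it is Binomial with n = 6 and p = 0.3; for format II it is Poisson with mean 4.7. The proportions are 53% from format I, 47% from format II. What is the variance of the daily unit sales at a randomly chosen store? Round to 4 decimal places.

4.9717

Per component, I: μ=1.8, E[X²]=4.5; II: μ=4.7, E[X²]=26.79.
E[X] = 0.53·1.8 + 0.47·4.7 = 3.163.
E[X²] = 0.53·4.5 + 0.47·26.79 = 14.9763.
Var(X) = E[X²] − (E[X])² = 14.9763 − 10.0046 = 4.97173.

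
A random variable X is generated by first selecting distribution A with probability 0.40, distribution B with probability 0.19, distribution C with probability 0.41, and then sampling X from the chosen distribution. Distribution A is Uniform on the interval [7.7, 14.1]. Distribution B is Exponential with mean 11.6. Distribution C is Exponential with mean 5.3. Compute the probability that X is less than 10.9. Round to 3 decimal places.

Conditional on each component, P(X < 10.9): A: 0.5; B: 0.609237; C: 0.872112.
By total probability, P(X < 10.9) = 0.4·0.5 + 0.19·0.609237 + 0.41·0.872112 = 0.673321.

0.673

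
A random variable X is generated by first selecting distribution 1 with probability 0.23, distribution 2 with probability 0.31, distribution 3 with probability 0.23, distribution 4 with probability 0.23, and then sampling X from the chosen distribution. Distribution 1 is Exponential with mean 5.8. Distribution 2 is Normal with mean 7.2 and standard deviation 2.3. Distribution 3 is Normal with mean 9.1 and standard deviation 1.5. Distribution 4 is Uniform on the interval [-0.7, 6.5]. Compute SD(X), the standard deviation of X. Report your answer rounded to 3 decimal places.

3.957

Per component, 1: μ=5.8, E[X²]=67.28; 2: μ=7.2, E[X²]=57.13; 3: μ=9.1, E[X²]=85.06; 4: μ=2.9, E[X²]=12.73.
E[X] = 0.23·5.8 + 0.31·7.2 + 0.23·9.1 + 0.23·2.9 = 6.326.
E[X²] = 0.23·67.28 + 0.31·57.13 + 0.23·85.06 + 0.23·12.73 = 55.6764.
Var(X) = E[X²] − (E[X])² = 55.6764 − 40.0183 = 15.6581.
SD(X) = √15.6581 = 3.95703.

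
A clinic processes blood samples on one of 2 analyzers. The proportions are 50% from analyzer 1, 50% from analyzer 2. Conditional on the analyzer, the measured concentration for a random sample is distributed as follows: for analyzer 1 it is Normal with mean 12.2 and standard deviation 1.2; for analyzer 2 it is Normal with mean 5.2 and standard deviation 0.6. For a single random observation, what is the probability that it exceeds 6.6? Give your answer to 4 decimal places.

Conditional on each analyzer, P(X > 6.6): 1: 0.999998; 2: 0.00981533.
By total probability, P(X > 6.6) = 0.5·0.999998 + 0.5·0.00981533 = 0.504907.

0.5049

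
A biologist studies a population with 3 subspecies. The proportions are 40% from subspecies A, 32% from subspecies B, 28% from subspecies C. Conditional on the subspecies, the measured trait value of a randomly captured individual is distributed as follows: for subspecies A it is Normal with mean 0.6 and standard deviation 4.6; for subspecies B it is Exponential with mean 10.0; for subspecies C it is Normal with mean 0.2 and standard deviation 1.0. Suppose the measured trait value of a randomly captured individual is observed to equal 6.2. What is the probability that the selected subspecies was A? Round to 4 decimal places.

Likelihoods f(6.2 | ·): A: 0.0413362; B: 0.0537944; C: 6.07588e-09.
Posterior ∝ prior × likelihood. Numerator for A: 0.4·0.0413362 = 0.0165345.
Normalizing constant: 0.4·0.0413362 + 0.32·0.0537944 + 0.28·6.07588e-09 = 0.0337487.
P(A | observation) = 0.0165345 / 0.0337487 = 0.48993.

0.4899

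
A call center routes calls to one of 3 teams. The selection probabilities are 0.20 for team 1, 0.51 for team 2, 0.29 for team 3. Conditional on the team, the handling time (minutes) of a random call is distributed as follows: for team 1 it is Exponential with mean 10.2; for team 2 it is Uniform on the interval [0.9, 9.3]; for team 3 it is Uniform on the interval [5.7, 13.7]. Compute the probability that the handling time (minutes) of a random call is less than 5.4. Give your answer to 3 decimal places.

Conditional on each team, P(X < 5.4): 1: 0.411049; 2: 0.535714; 3: 0.
By total probability, P(X < 5.4) = 0.2·0.411049 + 0.51·0.535714 + 0.29·0 = 0.355424.

0.355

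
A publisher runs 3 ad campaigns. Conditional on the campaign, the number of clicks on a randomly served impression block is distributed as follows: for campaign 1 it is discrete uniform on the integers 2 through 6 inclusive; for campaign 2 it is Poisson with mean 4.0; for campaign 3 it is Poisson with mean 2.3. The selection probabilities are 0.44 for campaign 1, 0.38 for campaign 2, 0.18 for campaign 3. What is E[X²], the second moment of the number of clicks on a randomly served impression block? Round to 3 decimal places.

16.886

For each component E[X²] = Var + (mean)², giving 1: 18; 2: 20; 3: 7.59.
Overall E[X²] = 0.44·18 + 0.38·20 + 0.18·7.59 = 16.8862.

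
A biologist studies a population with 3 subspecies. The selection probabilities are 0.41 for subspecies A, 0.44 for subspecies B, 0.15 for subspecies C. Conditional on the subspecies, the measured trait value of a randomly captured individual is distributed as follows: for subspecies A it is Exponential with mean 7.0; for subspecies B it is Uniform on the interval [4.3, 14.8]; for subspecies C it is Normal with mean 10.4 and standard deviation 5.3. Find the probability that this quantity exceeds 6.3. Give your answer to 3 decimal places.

Conditional on each subspecies, P(X > 6.3): A: 0.40657; B: 0.809524; C: 0.780412.
By total probability, P(X > 6.3) = 0.41·0.40657 + 0.44·0.809524 + 0.15·0.780412 = 0.639946.

0.640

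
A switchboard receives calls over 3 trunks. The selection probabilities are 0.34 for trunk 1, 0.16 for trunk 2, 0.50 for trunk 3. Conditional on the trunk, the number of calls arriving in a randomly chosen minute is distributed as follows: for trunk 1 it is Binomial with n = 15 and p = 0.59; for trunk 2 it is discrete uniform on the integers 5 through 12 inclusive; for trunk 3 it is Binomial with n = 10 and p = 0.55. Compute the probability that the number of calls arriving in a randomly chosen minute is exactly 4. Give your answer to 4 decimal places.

Conditional on each trunk, P(X = 4): 1: 0.00910255; 2: 0; 3: 0.159568.
By total probability, P(X = 4) = 0.34·0.00910255 + 0.16·0 + 0.5·0.159568 = 0.0828787.

0.0829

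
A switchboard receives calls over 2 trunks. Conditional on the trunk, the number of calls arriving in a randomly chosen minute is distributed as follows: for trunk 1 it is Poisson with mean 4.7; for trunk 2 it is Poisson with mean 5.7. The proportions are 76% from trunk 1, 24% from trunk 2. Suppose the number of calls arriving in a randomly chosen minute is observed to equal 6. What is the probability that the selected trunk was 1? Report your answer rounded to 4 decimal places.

Likelihoods P(X=6 | ·): 1: 0.136167; 2: 0.159382.
Posterior ∝ prior × likelihood. Numerator for 1: 0.76·0.136167 = 0.103487.
Normalizing constant: 0.76·0.136167 + 0.24·0.159382 = 0.141738.
P(1 | observation) = 0.103487 / 0.141738 = 0.730125.

0.7301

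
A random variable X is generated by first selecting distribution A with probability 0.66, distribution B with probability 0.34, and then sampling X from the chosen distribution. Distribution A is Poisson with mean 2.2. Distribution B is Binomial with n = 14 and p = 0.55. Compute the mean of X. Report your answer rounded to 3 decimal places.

Component means — A: 2.2; B: 7.7.
E[X] = 0.66·2.2 + 0.34·7.7 = 4.07.

4.070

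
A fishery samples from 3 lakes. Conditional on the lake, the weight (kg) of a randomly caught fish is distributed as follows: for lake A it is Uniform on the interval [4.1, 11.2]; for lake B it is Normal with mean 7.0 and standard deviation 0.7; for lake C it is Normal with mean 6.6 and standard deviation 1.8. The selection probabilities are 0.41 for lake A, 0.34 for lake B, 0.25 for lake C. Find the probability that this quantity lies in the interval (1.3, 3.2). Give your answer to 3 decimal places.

Conditional on each lake, P(1.3 < X < 3.2): A: 0; B: 2.84035e-08; C: 0.0278357.
By total probability, P(1.3 < X < 3.2) = 0.41·0 + 0.34·2.84035e-08 + 0.25·0.0278357 = 0.00695893.

0.007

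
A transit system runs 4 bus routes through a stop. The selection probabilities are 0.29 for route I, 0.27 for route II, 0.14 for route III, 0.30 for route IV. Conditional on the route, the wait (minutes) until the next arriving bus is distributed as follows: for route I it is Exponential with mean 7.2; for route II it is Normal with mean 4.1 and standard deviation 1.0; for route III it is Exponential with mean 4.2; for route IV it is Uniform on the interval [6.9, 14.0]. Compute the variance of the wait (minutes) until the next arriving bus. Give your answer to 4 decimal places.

Per component, I: μ=7.2, E[X²]=103.68; II: μ=4.1, E[X²]=17.81; III: μ=4.2, E[X²]=35.28; IV: μ=10.45, E[X²]=113.403.
E[X] = 0.29·7.2 + 0.27·4.1 + 0.14·4.2 + 0.3·10.45 = 6.918.
E[X²] = 0.29·103.68 + 0.27·17.81 + 0.14·35.28 + 0.3·113.403 = 73.8361.
Var(X) = E[X²] − (E[X])² = 73.8361 − 47.8587 = 25.9774.

25.9774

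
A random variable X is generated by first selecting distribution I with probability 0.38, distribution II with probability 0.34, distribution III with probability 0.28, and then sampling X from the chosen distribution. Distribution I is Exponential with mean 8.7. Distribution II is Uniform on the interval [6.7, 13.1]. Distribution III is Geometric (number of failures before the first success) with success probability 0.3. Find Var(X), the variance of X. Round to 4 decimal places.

42.0500

Per component, I: μ=8.7, E[X²]=151.38; II: μ=9.9, E[X²]=101.423; III: μ=2.33333, E[X²]=13.2222.
E[X] = 0.38·8.7 + 0.34·9.9 + 0.28·2.33333 = 7.32533.
E[X²] = 0.38·151.38 + 0.34·101.423 + 0.28·13.2222 = 95.7106.
Var(X) = E[X²] − (E[X])² = 95.7106 − 53.6605 = 42.05.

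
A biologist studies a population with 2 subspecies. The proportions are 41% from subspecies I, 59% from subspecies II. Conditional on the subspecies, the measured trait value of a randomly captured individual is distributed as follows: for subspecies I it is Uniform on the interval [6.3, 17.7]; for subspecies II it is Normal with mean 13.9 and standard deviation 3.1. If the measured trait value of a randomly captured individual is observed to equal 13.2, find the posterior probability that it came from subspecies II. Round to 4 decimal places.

Likelihoods f(13.2 | ·): I: 0.0877193; II: 0.125452.
Posterior ∝ prior × likelihood. Numerator for II: 0.59·0.125452 = 0.0740165.
Normalizing constant: 0.41·0.0877193 + 0.59·0.125452 = 0.109981.
P(II | observation) = 0.0740165 / 0.109981 = 0.672991.

0.6730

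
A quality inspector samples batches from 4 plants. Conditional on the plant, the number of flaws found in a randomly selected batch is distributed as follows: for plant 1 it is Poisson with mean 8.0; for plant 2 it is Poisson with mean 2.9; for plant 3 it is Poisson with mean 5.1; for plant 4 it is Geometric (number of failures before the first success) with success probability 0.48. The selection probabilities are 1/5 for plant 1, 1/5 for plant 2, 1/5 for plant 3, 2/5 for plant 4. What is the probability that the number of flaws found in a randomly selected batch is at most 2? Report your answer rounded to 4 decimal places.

0.4590

Conditional on each plant, P(X ≤ 2): 1: 0.013754; 2: 0.445963; 3: 0.116478; 4: 0.859392.
By total probability, P(X ≤ 2) = 0.2·0.013754 + 0.2·0.445963 + 0.2·0.116478 + 0.4·0.859392 = 0.458996.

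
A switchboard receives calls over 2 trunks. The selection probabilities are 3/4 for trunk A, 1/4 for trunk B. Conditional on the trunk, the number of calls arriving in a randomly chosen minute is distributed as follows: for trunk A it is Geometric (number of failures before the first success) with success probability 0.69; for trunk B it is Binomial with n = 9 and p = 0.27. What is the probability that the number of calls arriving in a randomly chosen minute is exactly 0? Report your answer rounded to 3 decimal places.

Conditional on each trunk, P(X = 0): A: 0.69; B: 0.0588716.
By total probability, P(X = 0) = 0.75·0.69 + 0.25·0.0588716 = 0.532218.

0.532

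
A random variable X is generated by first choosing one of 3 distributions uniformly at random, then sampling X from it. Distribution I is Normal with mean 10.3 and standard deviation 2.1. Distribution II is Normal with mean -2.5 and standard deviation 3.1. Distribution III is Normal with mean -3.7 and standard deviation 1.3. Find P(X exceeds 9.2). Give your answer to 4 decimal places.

0.2333

Conditional on each component, P(X > 9.2): I: 0.699794; II: 8.02631e-05; III: 0.
By total probability, P(X > 9.2) = 0.333333·0.699794 + 0.333333·8.02631e-05 + 0.333333·0 = 0.233292.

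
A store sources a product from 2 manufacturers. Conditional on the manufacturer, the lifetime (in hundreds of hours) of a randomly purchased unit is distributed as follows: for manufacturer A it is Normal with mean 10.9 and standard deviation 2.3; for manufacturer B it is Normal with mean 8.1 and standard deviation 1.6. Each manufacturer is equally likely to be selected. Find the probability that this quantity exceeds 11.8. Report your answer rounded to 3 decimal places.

0.179

Conditional on each manufacturer, P(X > 11.8): A: 0.347786; B: 0.0103751.
By total probability, P(X > 11.8) = 0.5·0.347786 + 0.5·0.0103751 = 0.179081.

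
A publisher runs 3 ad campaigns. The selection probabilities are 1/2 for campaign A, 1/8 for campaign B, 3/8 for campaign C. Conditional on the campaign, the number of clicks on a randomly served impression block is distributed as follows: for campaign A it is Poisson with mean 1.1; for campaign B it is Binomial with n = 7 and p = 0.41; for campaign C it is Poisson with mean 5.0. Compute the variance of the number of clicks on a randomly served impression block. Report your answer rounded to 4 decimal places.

Per component, A: μ=1.1, E[X²]=2.31; B: μ=2.87, E[X²]=9.9302; C: μ=5, E[X²]=30.
E[X] = 0.5·1.1 + 0.125·2.87 + 0.375·5 = 2.78375.
E[X²] = 0.5·2.31 + 0.125·9.9302 + 0.375·30 = 13.6463.
Var(X) = E[X²] − (E[X])² = 13.6463 − 7.74926 = 5.89701.

5.8970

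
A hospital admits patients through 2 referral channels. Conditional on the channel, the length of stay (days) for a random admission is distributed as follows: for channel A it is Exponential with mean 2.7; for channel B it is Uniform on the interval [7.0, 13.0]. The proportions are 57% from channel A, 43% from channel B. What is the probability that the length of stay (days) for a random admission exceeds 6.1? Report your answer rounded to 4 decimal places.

0.4895

Conditional on each channel, P(X > 6.1): A: 0.104428; B: 1.
By total probability, P(X > 6.1) = 0.57·0.104428 + 0.43·1 = 0.489524.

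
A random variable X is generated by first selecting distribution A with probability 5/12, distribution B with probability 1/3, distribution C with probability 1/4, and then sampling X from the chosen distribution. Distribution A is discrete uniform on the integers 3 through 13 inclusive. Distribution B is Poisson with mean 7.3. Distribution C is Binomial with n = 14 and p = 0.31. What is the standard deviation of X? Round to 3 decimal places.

3.089

Per component, A: μ=8, E[X²]=74; B: μ=7.3, E[X²]=60.59; C: μ=4.34, E[X²]=21.8302.
E[X] = 0.416667·8 + 0.333333·7.3 + 0.25·4.34 = 6.85167.
E[X²] = 0.416667·74 + 0.333333·60.59 + 0.25·21.8302 = 56.4875.
Var(X) = E[X²] − (E[X])² = 56.4875 − 46.9453 = 9.54221.
SD(X) = √9.54221 = 3.08905.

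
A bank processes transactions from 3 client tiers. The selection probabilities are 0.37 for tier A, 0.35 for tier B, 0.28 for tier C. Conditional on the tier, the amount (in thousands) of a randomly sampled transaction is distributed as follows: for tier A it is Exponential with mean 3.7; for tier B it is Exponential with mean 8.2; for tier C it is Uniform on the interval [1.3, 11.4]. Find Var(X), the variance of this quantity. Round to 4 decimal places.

34.6648

Per component, A: μ=3.7, E[X²]=27.38; B: μ=8.2, E[X²]=134.48; C: μ=6.35, E[X²]=48.8233.
E[X] = 0.37·3.7 + 0.35·8.2 + 0.28·6.35 = 6.017.
E[X²] = 0.37·27.38 + 0.35·134.48 + 0.28·48.8233 = 70.8691.
Var(X) = E[X²] − (E[X])² = 70.8691 − 36.2043 = 34.6648.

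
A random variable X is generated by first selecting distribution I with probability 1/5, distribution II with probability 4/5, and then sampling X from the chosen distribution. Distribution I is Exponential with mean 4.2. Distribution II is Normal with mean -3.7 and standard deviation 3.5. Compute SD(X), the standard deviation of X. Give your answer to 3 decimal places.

Per component, I: μ=4.2, E[X²]=35.28; II: μ=-3.7, E[X²]=25.94.
E[X] = 0.2·4.2 + 0.8·-3.7 = -2.12.
E[X²] = 0.2·35.28 + 0.8·25.94 = 27.808.
Var(X) = E[X²] − (E[X])² = 27.808 − 4.4944 = 23.3136.
SD(X) = √23.3136 = 4.82842.

4.828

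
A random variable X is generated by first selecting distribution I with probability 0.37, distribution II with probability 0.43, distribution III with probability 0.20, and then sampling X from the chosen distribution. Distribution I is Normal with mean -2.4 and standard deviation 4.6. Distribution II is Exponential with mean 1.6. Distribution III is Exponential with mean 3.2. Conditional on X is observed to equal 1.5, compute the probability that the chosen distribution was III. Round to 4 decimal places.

Likelihoods f(1.5 | ·): I: 0.0605431; II: 0.244754; III: 0.195558.
Posterior ∝ prior × likelihood. Numerator for III: 0.2·0.195558 = 0.0391115.
Normalizing constant: 0.37·0.0605431 + 0.43·0.244754 + 0.2·0.195558 = 0.166756.
P(III | observation) = 0.0391115 / 0.166756 = 0.234543.

0.2345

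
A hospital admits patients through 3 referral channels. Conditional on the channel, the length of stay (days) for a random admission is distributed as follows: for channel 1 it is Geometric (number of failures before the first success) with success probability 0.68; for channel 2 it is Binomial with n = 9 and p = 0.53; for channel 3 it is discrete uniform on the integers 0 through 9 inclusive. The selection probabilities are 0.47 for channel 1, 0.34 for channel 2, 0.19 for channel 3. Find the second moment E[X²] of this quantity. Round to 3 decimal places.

For each component E[X²] = Var + (mean)², giving 1: 0.913495; 2: 24.9948; 3: 28.5.
Overall E[X²] = 0.47·0.913495 + 0.34·24.9948 + 0.19·28.5 = 14.3426.

14.343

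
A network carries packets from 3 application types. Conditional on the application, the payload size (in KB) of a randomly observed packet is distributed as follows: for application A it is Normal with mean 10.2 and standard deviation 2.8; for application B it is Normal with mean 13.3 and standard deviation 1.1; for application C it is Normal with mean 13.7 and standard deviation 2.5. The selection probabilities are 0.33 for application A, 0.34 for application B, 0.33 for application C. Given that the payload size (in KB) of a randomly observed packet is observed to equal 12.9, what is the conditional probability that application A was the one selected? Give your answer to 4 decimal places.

Likelihoods f(12.9 | ·): A: 0.0895032; B: 0.339472; C: 0.151612.
Posterior ∝ prior × likelihood. Numerator for A: 0.33·0.0895032 = 0.029536.
Normalizing constant: 0.33·0.0895032 + 0.34·0.339472 + 0.33·0.151612 = 0.194988.
P(A | observation) = 0.029536 / 0.194988 = 0.151476.

0.1515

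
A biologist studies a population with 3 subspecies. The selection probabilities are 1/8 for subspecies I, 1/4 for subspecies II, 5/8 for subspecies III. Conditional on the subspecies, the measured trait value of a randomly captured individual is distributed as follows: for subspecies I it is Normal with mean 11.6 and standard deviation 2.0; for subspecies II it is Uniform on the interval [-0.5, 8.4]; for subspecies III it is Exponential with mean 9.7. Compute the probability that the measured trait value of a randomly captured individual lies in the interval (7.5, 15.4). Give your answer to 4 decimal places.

0.3049

Conditional on each subspecies, P(7.5 < X < 15.4): I: 0.951101; II: 0.101124; III: 0.257126.
By total probability, P(7.5 < X < 15.4) = 0.125·0.951101 + 0.25·0.101124 + 0.625·0.257126 = 0.304872.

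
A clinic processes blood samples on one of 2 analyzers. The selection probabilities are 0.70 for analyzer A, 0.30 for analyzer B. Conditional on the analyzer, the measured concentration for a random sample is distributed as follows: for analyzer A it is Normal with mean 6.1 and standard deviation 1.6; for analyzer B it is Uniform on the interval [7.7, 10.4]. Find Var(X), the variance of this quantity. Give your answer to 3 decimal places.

Per component, A: μ=6.1, E[X²]=39.77; B: μ=9.05, E[X²]=82.51.
E[X] = 0.7·6.1 + 0.3·9.05 = 6.985.
E[X²] = 0.7·39.77 + 0.3·82.51 = 52.592.
Var(X) = E[X²] − (E[X])² = 52.592 − 48.7902 = 3.80178.

3.802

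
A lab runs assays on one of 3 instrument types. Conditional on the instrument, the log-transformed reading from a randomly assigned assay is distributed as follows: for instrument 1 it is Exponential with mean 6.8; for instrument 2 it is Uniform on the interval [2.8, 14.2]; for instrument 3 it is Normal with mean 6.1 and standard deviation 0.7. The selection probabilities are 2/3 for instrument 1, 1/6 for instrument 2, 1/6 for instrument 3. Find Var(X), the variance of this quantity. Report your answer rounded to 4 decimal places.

33.2489

Per component, 1: μ=6.8, E[X²]=92.48; 2: μ=8.5, E[X²]=83.08; 3: μ=6.1, E[X²]=37.7.
E[X] = 0.666667·6.8 + 0.166667·8.5 + 0.166667·6.1 = 6.96667.
E[X²] = 0.666667·92.48 + 0.166667·83.08 + 0.166667·37.7 = 81.7833.
Var(X) = E[X²] − (E[X])² = 81.7833 − 48.5344 = 33.2489.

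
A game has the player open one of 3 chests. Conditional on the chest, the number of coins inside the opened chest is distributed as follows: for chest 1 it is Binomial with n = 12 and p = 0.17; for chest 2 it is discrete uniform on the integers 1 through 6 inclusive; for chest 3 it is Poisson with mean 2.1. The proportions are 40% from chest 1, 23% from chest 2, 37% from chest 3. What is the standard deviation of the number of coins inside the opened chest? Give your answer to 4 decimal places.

Per component, 1: μ=2.04, E[X²]=5.8548; 2: μ=3.5, E[X²]=15.1667; 3: μ=2.1, E[X²]=6.51.
E[X] = 0.4·2.04 + 0.23·3.5 + 0.37·2.1 = 2.398.
E[X²] = 0.4·5.8548 + 0.23·15.1667 + 0.37·6.51 = 8.23895.
Var(X) = E[X²] − (E[X])² = 8.23895 − 5.7504 = 2.48855.
SD(X) = √2.48855 = 1.57751.

1.5775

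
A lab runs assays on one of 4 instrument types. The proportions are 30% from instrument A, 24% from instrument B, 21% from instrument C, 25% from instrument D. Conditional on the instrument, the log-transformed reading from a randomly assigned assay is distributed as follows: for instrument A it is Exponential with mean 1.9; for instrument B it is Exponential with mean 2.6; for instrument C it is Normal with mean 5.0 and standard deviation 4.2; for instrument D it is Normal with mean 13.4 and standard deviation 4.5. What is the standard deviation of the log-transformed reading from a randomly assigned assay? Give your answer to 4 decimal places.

Per component, A: μ=1.9, E[X²]=7.22; B: μ=2.6, E[X²]=13.52; C: μ=5, E[X²]=42.64; D: μ=13.4, E[X²]=199.81.
E[X] = 0.3·1.9 + 0.24·2.6 + 0.21·5 + 0.25·13.4 = 5.594.
E[X²] = 0.3·7.22 + 0.24·13.52 + 0.21·42.64 + 0.25·199.81 = 64.3177.
Var(X) = E[X²] − (E[X])² = 64.3177 − 31.2928 = 33.0249.
SD(X) = √33.0249 = 5.74673.

5.7467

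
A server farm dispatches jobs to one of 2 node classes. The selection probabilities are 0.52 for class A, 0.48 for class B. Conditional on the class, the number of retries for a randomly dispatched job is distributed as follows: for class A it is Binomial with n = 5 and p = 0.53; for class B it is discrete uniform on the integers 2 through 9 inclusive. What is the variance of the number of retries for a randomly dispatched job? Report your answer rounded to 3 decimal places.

5.195

Per component, A: μ=2.65, E[X²]=8.268; B: μ=5.5, E[X²]=35.5.
E[X] = 0.52·2.65 + 0.48·5.5 = 4.018.
E[X²] = 0.52·8.268 + 0.48·35.5 = 21.3394.
Var(X) = E[X²] − (E[X])² = 21.3394 − 16.1443 = 5.19504.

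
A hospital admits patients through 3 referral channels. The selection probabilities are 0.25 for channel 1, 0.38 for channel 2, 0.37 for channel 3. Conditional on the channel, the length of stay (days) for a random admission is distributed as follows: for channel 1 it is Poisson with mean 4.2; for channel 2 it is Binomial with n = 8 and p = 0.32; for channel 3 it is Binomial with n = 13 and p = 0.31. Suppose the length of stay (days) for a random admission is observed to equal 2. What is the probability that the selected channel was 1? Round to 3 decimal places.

0.176

Likelihoods P(X=2 | ·): 1: 0.132261; 2: 0.283473; 3: 0.12652.
Posterior ∝ prior × likelihood. Numerator for 1: 0.25·0.132261 = 0.0330652.
Normalizing constant: 0.25·0.132261 + 0.38·0.283473 + 0.37·0.12652 = 0.187597.
P(1 | observation) = 0.0330652 / 0.187597 = 0.176257.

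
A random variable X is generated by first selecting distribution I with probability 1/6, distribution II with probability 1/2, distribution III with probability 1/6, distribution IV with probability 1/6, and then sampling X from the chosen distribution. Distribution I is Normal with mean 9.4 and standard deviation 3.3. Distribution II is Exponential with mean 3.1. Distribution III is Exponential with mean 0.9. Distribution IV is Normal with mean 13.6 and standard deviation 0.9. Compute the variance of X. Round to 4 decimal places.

Per component, I: μ=9.4, E[X²]=99.25; II: μ=3.1, E[X²]=19.22; III: μ=0.9, E[X²]=1.62; IV: μ=13.6, E[X²]=185.77.
E[X] = 0.166667·9.4 + 0.5·3.1 + 0.166667·0.9 + 0.166667·13.6 = 5.53333.
E[X²] = 0.166667·99.25 + 0.5·19.22 + 0.166667·1.62 + 0.166667·185.77 = 57.3833.
Var(X) = E[X²] − (E[X])² = 57.3833 − 30.6178 = 26.7656.

26.7656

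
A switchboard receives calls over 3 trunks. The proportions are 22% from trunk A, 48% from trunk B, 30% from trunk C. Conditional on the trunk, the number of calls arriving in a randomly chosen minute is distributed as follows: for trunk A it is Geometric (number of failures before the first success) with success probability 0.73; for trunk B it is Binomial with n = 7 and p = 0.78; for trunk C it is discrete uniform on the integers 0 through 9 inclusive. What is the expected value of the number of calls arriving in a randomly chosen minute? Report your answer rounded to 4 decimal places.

4.0522

Component means — A: 0.369863; B: 5.46; C: 4.5.
E[X] = 0.22·0.369863 + 0.48·5.46 + 0.3·4.5 = 4.05217.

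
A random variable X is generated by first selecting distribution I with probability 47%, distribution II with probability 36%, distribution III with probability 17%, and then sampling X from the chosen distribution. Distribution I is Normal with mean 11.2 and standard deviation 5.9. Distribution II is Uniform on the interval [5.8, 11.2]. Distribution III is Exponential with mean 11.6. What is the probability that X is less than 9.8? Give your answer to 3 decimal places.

0.555

Conditional on each component, P(X < 9.8): I: 0.406217; II: 0.740741; III: 0.570369.
By total probability, P(X < 9.8) = 0.47·0.406217 + 0.36·0.740741 + 0.17·0.570369 = 0.554551.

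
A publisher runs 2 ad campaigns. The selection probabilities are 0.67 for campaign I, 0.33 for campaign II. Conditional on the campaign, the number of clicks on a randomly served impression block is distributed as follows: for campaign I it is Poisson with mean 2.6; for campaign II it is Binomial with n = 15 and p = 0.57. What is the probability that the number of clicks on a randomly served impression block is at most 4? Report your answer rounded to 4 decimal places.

0.5936

Conditional on each campaign, P(X ≤ 4): I: 0.877423; II: 0.0174098.
By total probability, P(X ≤ 4) = 0.67·0.877423 + 0.33·0.0174098 = 0.593619.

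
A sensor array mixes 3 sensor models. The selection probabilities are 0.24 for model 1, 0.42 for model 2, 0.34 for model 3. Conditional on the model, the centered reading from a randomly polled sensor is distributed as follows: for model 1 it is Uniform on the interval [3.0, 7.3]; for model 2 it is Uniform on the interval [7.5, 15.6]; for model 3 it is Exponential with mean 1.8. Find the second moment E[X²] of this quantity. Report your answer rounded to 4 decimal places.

67.2638

For each component E[X²] = Var + (mean)², giving 1: 28.0633; 2: 138.87; 3: 6.48.
Overall E[X²] = 0.24·28.0633 + 0.42·138.87 + 0.34·6.48 = 67.2638.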